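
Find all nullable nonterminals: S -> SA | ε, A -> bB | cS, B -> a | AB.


A nonterminal is nullable iff some alternative derives ε (directly, or every symbol in it is nullable)
Nullable: {S}


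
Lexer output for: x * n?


Scan left to right, longest-match per lexeme
Tokens: ID(x), OP(*), ID(n)


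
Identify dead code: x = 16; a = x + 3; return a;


x is read by a's definition; a is returned
No dead code


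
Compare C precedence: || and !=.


'!=' is equality (level 6); '||' is logical OR (level 1)
Higher level binds tighter
'!=' has higher precedence than '||'


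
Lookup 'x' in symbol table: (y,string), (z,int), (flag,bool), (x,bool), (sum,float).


Lookup 'x' → type bool


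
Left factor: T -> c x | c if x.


Common prefix: 'c'
Factored: T -> c T', T' -> x | if x


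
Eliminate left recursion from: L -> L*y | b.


Left-recursive alternatives: L*y; non-recursive: b
Introduce L': L -> bL', L' -> *yL' | ε


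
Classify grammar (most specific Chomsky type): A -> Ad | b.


Left-linear: every RHS is a terminal or one nonterminal followed by a terminal
Classification: Type 3 (Regular)


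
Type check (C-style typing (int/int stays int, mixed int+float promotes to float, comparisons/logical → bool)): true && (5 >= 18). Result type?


Operand types: bool && bool
Rule: logical operators take bool operands and yield bool
Result type: bool


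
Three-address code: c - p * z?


Break into single-operator statements:
t1 = p * z
t2 = c - t1


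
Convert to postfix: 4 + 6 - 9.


Left to right (same or higher precedence on left)
Postfix: 4 6 + 9 -


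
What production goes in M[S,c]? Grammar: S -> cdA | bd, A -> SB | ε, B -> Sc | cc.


For [S, c]: 'c' ∈ FIRST(cdA)
Entry: S -> cdA


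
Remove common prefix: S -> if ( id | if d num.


Common prefix: 'if'
Factored: S -> if S', S' -> ( id | d num


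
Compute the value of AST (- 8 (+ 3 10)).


Evaluate inner: (+ 3 10) = 13
Evaluate root: (- 8 13) = -5
Result: -5


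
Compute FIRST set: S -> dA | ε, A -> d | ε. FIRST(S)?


Per alternative of S: FIRST(dA) = {d}; FIRST(ε) = {ε}
FIRST(S) = {d, ε}


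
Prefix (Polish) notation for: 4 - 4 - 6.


left-to-right (same/higher precedence on left): tree is (- (- 4 4) 6)
Prefix: - - 4 4 6


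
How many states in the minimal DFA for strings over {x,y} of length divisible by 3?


Track length mod 3: states 0..2, accept at 0
Minimal DFA: 3 states


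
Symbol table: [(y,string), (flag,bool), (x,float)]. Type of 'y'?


Lookup 'y' → type string


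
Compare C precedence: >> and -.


'-' is additive (level 9); '>>' is shift (level 8)
Higher level binds tighter
'-' has higher precedence than '>>'


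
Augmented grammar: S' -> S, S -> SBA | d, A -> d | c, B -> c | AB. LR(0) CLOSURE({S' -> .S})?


Start: S' -> .S
For each item with dot before a nonterminal B, add B -> .γ for every B-production
Closure: [S' -> .S, S -> .SBA, S -> .d]


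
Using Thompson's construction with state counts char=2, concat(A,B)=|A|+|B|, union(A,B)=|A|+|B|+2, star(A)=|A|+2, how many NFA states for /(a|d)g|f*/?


Syntax tree has 4 char leaf(s), 2 union(s), 1 star(s)
chars contribute 4×2 = 8; each union adds +2; each star adds +2
Total: 8 + 4 + 2 = 14 states


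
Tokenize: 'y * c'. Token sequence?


Scan left to right, longest-match per lexeme
Tokens: ID(y), OP(*), ID(c)


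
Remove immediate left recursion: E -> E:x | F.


Left-recursive alternatives: E:x; non-recursive: F
Introduce E': E -> FE', E' -> :xE' | ε


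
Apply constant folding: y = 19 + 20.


19 + 20 = 39 at compile time
Optimized: y = 39


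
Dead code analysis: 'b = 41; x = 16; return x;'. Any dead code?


b is assigned but never read
Dead: 'b = 41'


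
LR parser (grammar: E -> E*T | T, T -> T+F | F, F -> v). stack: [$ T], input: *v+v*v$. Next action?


lookahead ∉ {+} so T won't extend; reduce E -> T
Action: reduce (E -> T)


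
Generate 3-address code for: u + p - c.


Break into single-operator statements:
t1 = u + p
t2 = t1 - c


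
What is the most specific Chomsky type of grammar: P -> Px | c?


Left-linear: every RHS is a terminal or one nonterminal followed by a terminal
Classification: Type 3 (Regular)


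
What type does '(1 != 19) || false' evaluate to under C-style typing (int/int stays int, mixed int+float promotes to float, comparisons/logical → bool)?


Operand types: bool || bool
Rule: logical operators take bool operands and yield bool
Result type: bool


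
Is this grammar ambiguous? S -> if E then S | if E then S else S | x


dangling else: 'if E then if E then x else x' parses two ways
Ambiguous


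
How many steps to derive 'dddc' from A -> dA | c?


Derivation: A => dA => ddA => dddA => dddc
Steps: 4


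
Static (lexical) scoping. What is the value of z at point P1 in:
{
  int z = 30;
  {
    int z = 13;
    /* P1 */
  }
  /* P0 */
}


z declared in the same block as P1
z = 13


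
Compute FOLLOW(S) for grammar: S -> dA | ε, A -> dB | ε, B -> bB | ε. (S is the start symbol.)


$ ∈ FOLLOW(S). For each A -> αBβ: add FIRST(β)\{ε} to FOLLOW(B); if β nullable, add FOLLOW(A).
FOLLOW(S) = {$}


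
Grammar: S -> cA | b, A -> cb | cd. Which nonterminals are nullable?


A nonterminal is nullable iff some alternative derives ε (directly, or every symbol in it is nullable)
Nullable: {}


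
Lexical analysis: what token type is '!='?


Pattern: operator symbol
Type: OPERATOR


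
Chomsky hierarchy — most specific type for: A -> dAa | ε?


Single nonterminal LHS, but d^n a^n is not regular
Classification: Type 2 (Context-Free)


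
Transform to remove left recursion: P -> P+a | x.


Left-recursive alternatives: P+a; non-recursive: x
Introduce P': P -> xP', P' -> +aP' | ε


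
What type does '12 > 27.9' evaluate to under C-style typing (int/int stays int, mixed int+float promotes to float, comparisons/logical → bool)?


Operand types: int > float
Rule: comparison yields bool
Result type: bool


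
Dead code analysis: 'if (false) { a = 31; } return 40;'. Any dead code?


condition is constant false, so the whole block is unreachable
Dead: 'if (false) { a = 31; }'


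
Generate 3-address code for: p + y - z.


Break into single-operator statements:
t1 = p + y
t2 = t1 - z


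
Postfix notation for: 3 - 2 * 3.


* has higher precedence, evaluate 2*3 first
Postfix: 3 2 3 * -


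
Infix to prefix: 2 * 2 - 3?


left-to-right (same/higher precedence on left): tree is (- (* 2 2) 3)
Prefix: - * 2 2 3


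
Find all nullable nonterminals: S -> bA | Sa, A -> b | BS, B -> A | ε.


A nonterminal is nullable iff some alternative derives ε (directly, or every symbol in it is nullable)
Nullable: {B}


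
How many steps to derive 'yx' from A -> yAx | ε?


Derivation: A => yAx => yx
Steps: 2


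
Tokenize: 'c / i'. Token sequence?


Scan left to right, longest-match per lexeme
Tokens: ID(c), OP(/), ID(i)


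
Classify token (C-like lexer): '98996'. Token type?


Pattern: digits only
Type: INTEGER_LITERAL


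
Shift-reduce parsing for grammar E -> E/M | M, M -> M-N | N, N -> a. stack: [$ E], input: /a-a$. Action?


shift '/' to continue E -> E/M
Action: shift


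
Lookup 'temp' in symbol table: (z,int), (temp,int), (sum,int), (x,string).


Lookup 'temp' → type int


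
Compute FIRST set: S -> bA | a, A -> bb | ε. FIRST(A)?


Per alternative of A: FIRST(bb) = {b}; FIRST(ε) = {ε}
FIRST(A) = {b, ε}


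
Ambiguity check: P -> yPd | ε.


balanced y^n…d^n: each string has a unique parse
Unambiguous


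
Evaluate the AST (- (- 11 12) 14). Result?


Evaluate inner: (- 11 12) = -1
Evaluate root: (- -1 14) = -15
Result: -15


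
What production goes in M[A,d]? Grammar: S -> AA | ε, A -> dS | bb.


For [A, d]: 'd' ∈ FIRST(dS)
Entry: A -> dS


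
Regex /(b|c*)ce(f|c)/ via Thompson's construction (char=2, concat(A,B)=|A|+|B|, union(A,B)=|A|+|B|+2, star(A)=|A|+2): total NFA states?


Syntax tree has 6 char leaf(s), 2 union(s), 1 star(s)
chars contribute 6×2 = 12; each union adds +2; each star adds +2
Total: 12 + 4 + 2 = 18 states


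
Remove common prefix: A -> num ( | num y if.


Common prefix: 'num'
Factored: A -> num A', A' -> ( | y if


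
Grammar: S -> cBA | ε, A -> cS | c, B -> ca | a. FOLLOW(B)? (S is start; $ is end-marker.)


$ ∈ FOLLOW(S). For each A -> αBβ: add FIRST(β)\{ε} to FOLLOW(B); if β nullable, add FOLLOW(A).
FOLLOW(B) = {c}


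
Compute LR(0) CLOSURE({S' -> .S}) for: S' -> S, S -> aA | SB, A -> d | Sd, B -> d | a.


Start: S' -> .S
For each item with dot before a nonterminal B, add B -> .γ for every B-production
Closure: [S' -> .S, S -> .aA, S -> .SB]


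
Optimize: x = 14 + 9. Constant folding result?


14 + 9 = 23 at compile time
Optimized: x = 23


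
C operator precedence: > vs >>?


'>>' is shift (level 8); '>' is relational (level 7)
Higher level binds tighter
'>>' has higher precedence than '>'


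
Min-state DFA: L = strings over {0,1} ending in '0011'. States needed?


Track the longest suffix of input matching a prefix of '0011': 5 classes (prefixes of length 0..4)
Minimal DFA: 5 states


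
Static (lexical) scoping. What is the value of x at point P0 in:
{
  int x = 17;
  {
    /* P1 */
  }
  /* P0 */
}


x declared in the same block as P0
x = 17


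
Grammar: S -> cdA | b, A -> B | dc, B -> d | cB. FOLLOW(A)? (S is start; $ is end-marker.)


$ ∈ FOLLOW(S). For each A -> αBβ: add FIRST(β)\{ε} to FOLLOW(B); if β nullable, add FOLLOW(A).
FOLLOW(A) = {$}


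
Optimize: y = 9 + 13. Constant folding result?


9 + 13 = 22 at compile time
Optimized: y = 22


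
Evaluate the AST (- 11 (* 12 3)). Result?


Evaluate inner: (* 12 3) = 36
Evaluate root: (- 11 36) = -25
Result: -25


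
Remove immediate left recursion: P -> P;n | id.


Left-recursive alternatives: P;n; non-recursive: id
Introduce P': P -> idP', P' -> ;nP' | ε


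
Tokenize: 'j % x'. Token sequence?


Scan left to right, longest-match per lexeme
Tokens: ID(j), OP(%), ID(x)


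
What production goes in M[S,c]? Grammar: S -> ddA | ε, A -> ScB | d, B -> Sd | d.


For [S, c]: ε is nullable and 'c' ∈ FOLLOW(S)
Entry: S -> ε


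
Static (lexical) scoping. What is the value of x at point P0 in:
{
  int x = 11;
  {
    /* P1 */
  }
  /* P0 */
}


x declared in the same block as P0
x = 11


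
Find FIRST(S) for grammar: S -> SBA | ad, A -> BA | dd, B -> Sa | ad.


Per alternative of S: FIRST(SBA) = {a}; FIRST(ad) = {a}
FIRST(S) = {a}


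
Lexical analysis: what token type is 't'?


Pattern: letter/underscore followed by alphanumerics, not a keyword
Type: IDENTIFIER


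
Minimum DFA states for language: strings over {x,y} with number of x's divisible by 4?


Track (count of x) mod 4: states 0..3, accept at 0
Minimal DFA: 4 states


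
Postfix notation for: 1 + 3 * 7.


* has higher precedence, evaluate 3*7 first
Postfix: 1 3 7 * +


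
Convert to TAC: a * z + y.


Break into single-operator statements:
t1 = a * z
t2 = t1 + y


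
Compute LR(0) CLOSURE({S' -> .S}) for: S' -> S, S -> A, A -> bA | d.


Start: S' -> .S
For each item with dot before a nonterminal B, add B -> .γ for every B-production
Closure: [S' -> .S, S -> .A, A -> .bA, A -> .d]


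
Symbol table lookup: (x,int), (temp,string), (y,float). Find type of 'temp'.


Lookup 'temp' → type string


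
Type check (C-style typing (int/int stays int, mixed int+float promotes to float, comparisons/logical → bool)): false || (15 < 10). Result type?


Operand types: bool || bool
Rule: logical operators take bool operands and yield bool
Result type: bool


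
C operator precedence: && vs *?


'*' is multiplicative (level 10); '&&' is logical AND (level 2)
Higher level binds tighter
'*' has higher precedence than '&&'


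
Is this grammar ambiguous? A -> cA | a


right-linear, alternatives start with distinct terminals 'c' vs 'a': unique leftmost derivation
Unambiguous


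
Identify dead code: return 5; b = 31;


statement follows a return and is unreachable
Dead: 'b = 31'


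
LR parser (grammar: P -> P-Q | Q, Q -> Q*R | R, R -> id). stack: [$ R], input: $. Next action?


'R' (not preceded by Q*) is the handle for Q -> R
Action: reduce (Q -> R)


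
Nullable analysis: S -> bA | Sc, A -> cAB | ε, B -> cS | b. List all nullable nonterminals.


A nonterminal is nullable iff some alternative derives ε (directly, or every symbol in it is nullable)
Nullable: {A}


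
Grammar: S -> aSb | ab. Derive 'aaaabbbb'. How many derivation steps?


Derivation: S => aSb => aaSbb => aaaSbbb => aaaabbbb
Steps: 4


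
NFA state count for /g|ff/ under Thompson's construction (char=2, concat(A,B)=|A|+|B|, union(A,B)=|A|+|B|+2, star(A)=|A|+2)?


Syntax tree has 3 char leaf(s), 1 union(s), 0 star(s)
chars contribute 3×2 = 6; each union adds +2; each star adds +2
Total: 6 + 2 + 0 = 8 states


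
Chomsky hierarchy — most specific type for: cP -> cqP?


LHS has context (more than one symbol) and |LHS| ≤ |RHS|
Classification: Type 1 (Context-Sensitive)


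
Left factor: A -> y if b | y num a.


Common prefix: 'y'
Factored: A -> y A', A' -> if b | num a


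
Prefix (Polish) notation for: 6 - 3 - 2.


left-to-right (same/higher precedence on left): tree is (- (- 6 3) 2)
Prefix: - - 6 3 2


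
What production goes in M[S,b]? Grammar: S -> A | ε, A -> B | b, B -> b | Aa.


For [S, b]: 'b' ∈ FIRST(A)
Entry: S -> A


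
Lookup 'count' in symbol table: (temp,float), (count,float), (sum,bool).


Lookup 'count' → type float


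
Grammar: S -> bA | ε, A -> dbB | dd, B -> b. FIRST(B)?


Per alternative of B: FIRST(b) = {b}
FIRST(B) = {b}


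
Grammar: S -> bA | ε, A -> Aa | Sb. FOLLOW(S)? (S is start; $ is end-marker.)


$ ∈ FOLLOW(S). For each A -> αBβ: add FIRST(β)\{ε} to FOLLOW(B); if β nullable, add FOLLOW(A).
FOLLOW(S) = {$, b}


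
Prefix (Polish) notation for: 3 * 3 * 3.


left-to-right (same/higher precedence on left): tree is (* (* 3 3) 3)
Prefix: * * 3 3 3


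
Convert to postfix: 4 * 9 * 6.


Left to right (same or higher precedence on left)
Postfix: 4 9 * 6 *


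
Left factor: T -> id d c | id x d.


Common prefix: 'id'
Factored: T -> id T', T' -> d c | x d


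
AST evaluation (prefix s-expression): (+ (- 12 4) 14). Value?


Evaluate inner: (- 12 4) = 8
Evaluate root: (+ 8 14) = 22
Result: 22


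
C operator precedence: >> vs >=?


'>>' is shift (level 8); '>=' is relational (level 7)
Higher level binds tighter
'>>' has higher precedence than '>='


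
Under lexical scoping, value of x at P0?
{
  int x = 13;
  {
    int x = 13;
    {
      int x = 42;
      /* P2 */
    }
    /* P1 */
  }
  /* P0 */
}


x declared in the same block as P0
x = 13


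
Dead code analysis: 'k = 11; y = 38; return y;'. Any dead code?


k is assigned but never read
Dead: 'k = 11'


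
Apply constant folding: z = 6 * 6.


6 * 6 = 36 at compile time
Optimized: z = 36


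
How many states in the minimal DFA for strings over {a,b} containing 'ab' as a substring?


KMP-style automaton: 2 progress states + 1 absorbing accept = 3
Minimal DFA: 3 states


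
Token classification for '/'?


Pattern: operator symbol
Type: OPERATOR


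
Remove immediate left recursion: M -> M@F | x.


Left-recursive alternatives: M@F; non-recursive: x
Introduce M': M -> xM', M' -> @FM' | ε


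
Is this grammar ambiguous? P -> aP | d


right-linear, alternatives start with distinct terminals 'a' vs 'd': unique leftmost derivation
Unambiguous


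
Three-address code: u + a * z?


Break into single-operator statements:
t1 = a * z
t2 = u + t1


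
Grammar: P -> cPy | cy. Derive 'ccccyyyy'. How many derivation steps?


Derivation: P => cPy => ccPyy => cccPyyy => ccccyyyy
Steps: 4


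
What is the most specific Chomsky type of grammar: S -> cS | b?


Right-linear: every RHS is a terminal or a terminal followed by one nonterminal
Classification: Type 3 (Regular)


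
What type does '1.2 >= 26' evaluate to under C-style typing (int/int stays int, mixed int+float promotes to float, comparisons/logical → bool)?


Operand types: float >= int
Rule: comparison yields bool
Result type: bool


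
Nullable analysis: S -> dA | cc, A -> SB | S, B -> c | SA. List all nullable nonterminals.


A nonterminal is nullable iff some alternative derives ε (directly, or every symbol in it is nullable)
Nullable: {}


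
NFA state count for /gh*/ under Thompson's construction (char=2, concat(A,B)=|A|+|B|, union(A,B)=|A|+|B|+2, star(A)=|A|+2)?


Syntax tree has 2 char leaf(s), 0 union(s), 1 star(s)
chars contribute 2×2 = 4; each union adds +2; each star adds +2
Total: 4 + 0 + 2 = 6 states


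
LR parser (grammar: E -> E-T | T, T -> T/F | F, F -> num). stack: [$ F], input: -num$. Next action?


'F' (not preceded by T/) is the handle for T -> F
Action: reduce (T -> F)


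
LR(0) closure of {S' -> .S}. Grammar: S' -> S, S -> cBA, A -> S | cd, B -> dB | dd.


Start: S' -> .S
For each item with dot before a nonterminal B, add B -> .γ for every B-production
Closure: [S' -> .S, S -> .cBA]


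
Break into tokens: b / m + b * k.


Scan left to right, longest-match per lexeme
Tokens: ID(b), OP(/), ID(m), OP(+), ID(b), OP(*), ID(k)


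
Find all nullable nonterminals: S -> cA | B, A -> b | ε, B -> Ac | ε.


A nonterminal is nullable iff some alternative derives ε (directly, or every symbol in it is nullable)
Nullable: {A, B, S}


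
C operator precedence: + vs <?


'+' is additive (level 9); '<' is relational (level 7)
Higher level binds tighter
'+' has higher precedence than '<'


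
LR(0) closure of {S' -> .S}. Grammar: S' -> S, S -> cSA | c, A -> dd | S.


Start: S' -> .S
For each item with dot before a nonterminal B, add B -> .γ for every B-production
Closure: [S' -> .S, S -> .cSA, S -> .c]


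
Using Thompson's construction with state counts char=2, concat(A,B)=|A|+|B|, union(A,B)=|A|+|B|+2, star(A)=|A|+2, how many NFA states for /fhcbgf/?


Syntax tree has 6 char leaf(s), 0 union(s), 0 star(s)
chars contribute 6×2 = 12; each union adds +2; each star adds +2
Total: 12 + 0 + 0 = 12 states


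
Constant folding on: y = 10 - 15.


10 - 15 = -5 at compile time
Optimized: y = -5


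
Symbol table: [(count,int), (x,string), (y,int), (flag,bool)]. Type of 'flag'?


Lookup 'flag' → type bool


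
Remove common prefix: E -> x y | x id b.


Common prefix: 'x'
Factored: E -> x E', E' -> y | id b


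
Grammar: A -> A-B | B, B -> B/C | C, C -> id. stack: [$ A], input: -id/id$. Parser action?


shift '-' to continue A -> A-B
Action: shift


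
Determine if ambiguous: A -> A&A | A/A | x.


'x&x/x' has two parse trees (no precedence encoded between & and /)
Ambiguous


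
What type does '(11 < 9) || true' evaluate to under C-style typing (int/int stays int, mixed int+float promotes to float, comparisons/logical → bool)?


Operand types: bool || bool
Rule: logical operators take bool operands and yield bool
Result type: bool


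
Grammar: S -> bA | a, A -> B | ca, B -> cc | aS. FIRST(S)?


Per alternative of S: FIRST(bA) = {b}; FIRST(a) = {a}
FIRST(S) = {a, b}


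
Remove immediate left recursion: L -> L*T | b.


Left-recursive alternatives: L*T; non-recursive: b
Introduce L': L -> bL', L' -> *TL' | ε


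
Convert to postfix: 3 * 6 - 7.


Left to right (same or higher precedence on left)
Postfix: 3 6 * 7 -


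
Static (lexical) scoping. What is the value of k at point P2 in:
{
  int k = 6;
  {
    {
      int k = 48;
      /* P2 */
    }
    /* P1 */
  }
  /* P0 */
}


k declared in the same block as P2
k = 48


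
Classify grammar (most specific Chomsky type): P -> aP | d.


Right-linear: every RHS is a terminal or a terminal followed by one nonterminal
Classification: Type 3 (Regular)


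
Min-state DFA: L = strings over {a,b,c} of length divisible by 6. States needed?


Track length mod 6: states 0..5, accept at 0
Minimal DFA: 6 states


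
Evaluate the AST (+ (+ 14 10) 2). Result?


Evaluate inner: (+ 14 10) = 24
Evaluate root: (+ 24 2) = 26
Result: 26


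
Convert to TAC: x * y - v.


Break into single-operator statements:
t1 = x * y
t2 = t1 - v


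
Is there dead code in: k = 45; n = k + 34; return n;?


k is read by n's definition; n is returned
No dead code


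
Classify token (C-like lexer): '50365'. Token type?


Pattern: digits only
Type: INTEGER_LITERAL


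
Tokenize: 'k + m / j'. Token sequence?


Scan left to right, longest-match per lexeme
Tokens: ID(k), OP(+), ID(m), OP(/), ID(j)


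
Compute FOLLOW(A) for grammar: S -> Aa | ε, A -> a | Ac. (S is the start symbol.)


$ ∈ FOLLOW(S). For each A -> αBβ: add FIRST(β)\{ε} to FOLLOW(B); if β nullable, add FOLLOW(A).
FOLLOW(A) = {a, c}


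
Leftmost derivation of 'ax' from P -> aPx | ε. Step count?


Derivation: P => aPx => ax
Steps: 2


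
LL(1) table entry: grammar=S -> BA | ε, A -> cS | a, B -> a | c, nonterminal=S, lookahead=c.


For [S, c]: 'c' ∈ FIRST(BA)
Entry: S -> BA


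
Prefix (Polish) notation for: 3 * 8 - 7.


left-to-right (same/higher precedence on left): tree is (- (* 3 8) 7)
Prefix: - * 3 8 7


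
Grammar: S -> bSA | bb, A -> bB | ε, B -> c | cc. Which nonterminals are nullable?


A nonterminal is nullable iff some alternative derives ε (directly, or every symbol in it is nullable)
Nullable: {A}


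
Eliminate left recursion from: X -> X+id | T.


Left-recursive alternatives: X+id; non-recursive: T
Introduce X': X -> TX', X' -> +idX' | ε


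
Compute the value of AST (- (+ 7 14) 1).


Evaluate inner: (+ 7 14) = 21
Evaluate root: (- 21 1) = 20
Result: 20


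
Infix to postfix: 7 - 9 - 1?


Left to right (same or higher precedence on left)
Postfix: 7 9 - 1 -


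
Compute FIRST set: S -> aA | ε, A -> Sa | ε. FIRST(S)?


Per alternative of S: FIRST(aA) = {a}; FIRST(ε) = {ε}
FIRST(S) = {a, ε}


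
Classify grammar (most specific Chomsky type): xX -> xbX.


LHS has context (more than one symbol) and |LHS| ≤ |RHS|
Classification: Type 1 (Context-Sensitive)


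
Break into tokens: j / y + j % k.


Scan left to right, longest-match per lexeme
Tokens: ID(j), OP(/), ID(y), OP(+), ID(j), OP(%), ID(k)


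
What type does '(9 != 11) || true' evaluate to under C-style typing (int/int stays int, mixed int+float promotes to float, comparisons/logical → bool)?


Operand types: bool || bool
Rule: logical operators take bool operands and yield bool
Result type: bool


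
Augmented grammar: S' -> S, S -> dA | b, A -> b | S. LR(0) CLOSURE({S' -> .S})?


Start: S' -> .S
For each item with dot before a nonterminal B, add B -> .γ for every B-production
Closure: [S' -> .S, S -> .dA, S -> .b]


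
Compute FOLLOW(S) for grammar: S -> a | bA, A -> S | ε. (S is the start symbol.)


$ ∈ FOLLOW(S). For each A -> αBβ: add FIRST(β)\{ε} to FOLLOW(B); if β nullable, add FOLLOW(A).
FOLLOW(S) = {$}


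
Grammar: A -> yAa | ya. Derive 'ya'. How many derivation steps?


Derivation: A => ya
Steps: 1


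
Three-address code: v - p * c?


Break into single-operator statements:
t1 = p * c
t2 = v - t1


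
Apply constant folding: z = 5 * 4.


5 * 4 = 20 at compile time
Optimized: z = 20


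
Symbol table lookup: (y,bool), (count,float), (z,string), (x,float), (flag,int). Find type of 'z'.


Lookup 'z' → type string


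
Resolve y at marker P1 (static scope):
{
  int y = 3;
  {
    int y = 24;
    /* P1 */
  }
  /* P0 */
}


y declared in the same block as P1
y = 24


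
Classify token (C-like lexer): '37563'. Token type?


Pattern: digits only
Type: INTEGER_LITERAL


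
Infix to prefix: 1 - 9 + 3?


left-to-right (same/higher precedence on left): tree is (+ (- 1 9) 3)
Prefix: + - 1 9 3


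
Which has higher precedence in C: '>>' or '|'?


'>>' is shift (level 8); '|' is bitwise OR (level 3)
Higher level binds tighter
'>>' has higher precedence than '|'


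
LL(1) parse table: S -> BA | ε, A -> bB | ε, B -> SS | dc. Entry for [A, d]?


For [A, d]: ε is nullable and 'd' ∈ FOLLOW(A)
Entry: A -> ε


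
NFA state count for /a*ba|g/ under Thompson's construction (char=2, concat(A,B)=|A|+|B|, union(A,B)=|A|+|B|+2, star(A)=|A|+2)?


Syntax tree has 4 char leaf(s), 1 union(s), 1 star(s)
chars contribute 4×2 = 8; each union adds +2; each star adds +2
Total: 8 + 2 + 2 = 12 states


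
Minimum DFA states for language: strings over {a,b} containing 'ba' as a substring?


KMP-style automaton: 2 progress states + 1 absorbing accept = 3
Minimal DFA: 3 states


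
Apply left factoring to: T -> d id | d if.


Common prefix: 'd'
Factored: T -> d T', T' -> id | if


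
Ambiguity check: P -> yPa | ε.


balanced y^n…a^n: each string has a unique parse
Unambiguous


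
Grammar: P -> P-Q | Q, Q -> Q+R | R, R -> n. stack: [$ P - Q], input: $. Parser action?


handle 'P-Q' on top; lookahead ∈ FOLLOW(P) = {-, $}
Action: reduce (P -> P-Q)


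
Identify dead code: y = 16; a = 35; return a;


y is assigned but never read
Dead: 'y = 16'


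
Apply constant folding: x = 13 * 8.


13 * 8 = 104 at compile time
Optimized: x = 104


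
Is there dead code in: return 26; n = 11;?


statement follows a return and is unreachable
Dead: 'n = 11'


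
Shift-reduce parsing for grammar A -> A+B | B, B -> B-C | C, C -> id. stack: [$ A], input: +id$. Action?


shift '+' to continue A -> A+B
Action: shift


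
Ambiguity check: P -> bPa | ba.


balanced b^n…a^n: each string has a unique parse
Unambiguous


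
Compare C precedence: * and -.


'*' is multiplicative (level 10); '-' is additive (level 9)
Higher level binds tighter
'*' has higher precedence than '-'


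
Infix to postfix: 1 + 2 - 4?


Left to right (same or higher precedence on left)
Postfix: 1 2 + 4 -


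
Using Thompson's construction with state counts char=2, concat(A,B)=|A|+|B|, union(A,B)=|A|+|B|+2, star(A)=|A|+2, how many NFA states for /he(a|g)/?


Syntax tree has 4 char leaf(s), 1 union(s), 0 star(s)
chars contribute 4×2 = 8; each union adds +2; each star adds +2
Total: 8 + 2 + 0 = 10 states


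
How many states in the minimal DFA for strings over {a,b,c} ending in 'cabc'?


Track the longest suffix of input matching a prefix of 'cabc': 5 classes (prefixes of length 0..4)
Minimal DFA: 5 states


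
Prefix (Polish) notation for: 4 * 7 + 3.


left-to-right (same/higher precedence on left): tree is (+ (* 4 7) 3)
Prefix: + * 4 7 3


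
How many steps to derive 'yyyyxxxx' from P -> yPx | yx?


Derivation: P => yPx => yyPxx => yyyPxxx => yyyyxxxx
Steps: 4


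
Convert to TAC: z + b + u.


Break into single-operator statements:
t1 = z + b
t2 = t1 + u


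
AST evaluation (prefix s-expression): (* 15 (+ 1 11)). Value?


Evaluate inner: (+ 1 11) = 12
Evaluate root: (* 15 12) = 180
Result: 180


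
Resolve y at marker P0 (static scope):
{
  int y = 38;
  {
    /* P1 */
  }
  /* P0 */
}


y declared in the same block as P0
y = 38


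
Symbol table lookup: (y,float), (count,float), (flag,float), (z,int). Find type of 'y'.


Lookup 'y' → type float


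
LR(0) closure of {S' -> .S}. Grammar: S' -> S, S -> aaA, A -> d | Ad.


Start: S' -> .S
For each item with dot before a nonterminal B, add B -> .γ for every B-production
Closure: [S' -> .S, S -> .aaA]


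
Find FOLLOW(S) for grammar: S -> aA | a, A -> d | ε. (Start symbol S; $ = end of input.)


$ ∈ FOLLOW(S). For each A -> αBβ: add FIRST(β)\{ε} to FOLLOW(B); if β nullable, add FOLLOW(A).
FOLLOW(S) = {$}


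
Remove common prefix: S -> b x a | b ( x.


Common prefix: 'b'
Factored: S -> b S', S' -> x a | ( x


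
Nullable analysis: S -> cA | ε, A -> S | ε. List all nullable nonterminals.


A nonterminal is nullable iff some alternative derives ε (directly, or every symbol in it is nullable)
Nullable: {A, S}


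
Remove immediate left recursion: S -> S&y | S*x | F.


Left-recursive alternatives: S&y, S*x; non-recursive: F
Introduce S': S -> FS', S' -> &yS' | *xS' | ε


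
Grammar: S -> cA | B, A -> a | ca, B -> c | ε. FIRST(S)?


Per alternative of S: FIRST(cA) = {c}; FIRST(B) = {c, ε}
FIRST(S) = {c, ε}


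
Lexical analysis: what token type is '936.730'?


Pattern: digits with a decimal point
Type: FLOAT_LITERAL


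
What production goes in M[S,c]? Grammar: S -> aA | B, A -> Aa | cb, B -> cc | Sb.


For [S, c]: 'c' ∈ FIRST(B)
Entry: S -> B


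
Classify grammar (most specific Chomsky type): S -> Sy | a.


Left-linear: every RHS is a terminal or one nonterminal followed by a terminal
Classification: Type 3 (Regular)


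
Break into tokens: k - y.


Scan left to right, longest-match per lexeme
Tokens: ID(k), OP(-), ID(y)


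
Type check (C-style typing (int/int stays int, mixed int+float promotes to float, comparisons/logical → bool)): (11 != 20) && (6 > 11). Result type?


Operand types: bool && bool
Rule: logical operators take bool operands and yield bool
Result type: bool


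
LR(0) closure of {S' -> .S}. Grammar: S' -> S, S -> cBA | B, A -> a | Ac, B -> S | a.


Start: S' -> .S
For each item with dot before a nonterminal B, add B -> .γ for every B-production
Closure: [S' -> .S, S -> .cBA, S -> .B, B -> .S, B -> .a]


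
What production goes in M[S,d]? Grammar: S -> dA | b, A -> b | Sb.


For [S, d]: 'd' ∈ FIRST(dA)
Entry: S -> dA


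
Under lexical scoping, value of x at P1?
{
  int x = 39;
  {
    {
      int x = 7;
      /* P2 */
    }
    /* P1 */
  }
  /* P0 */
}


P1's block does not declare x; resolves to the enclosing declaration at depth 0
x = 39


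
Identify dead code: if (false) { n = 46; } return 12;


condition is constant false, so the whole block is unreachable
Dead: 'if (false) { n = 46; }'


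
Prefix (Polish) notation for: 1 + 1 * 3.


'*' binds tighter: tree is (+ 1 (* 1 3))
Prefix: + 1 * 1 3


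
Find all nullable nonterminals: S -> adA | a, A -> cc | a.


A nonterminal is nullable iff some alternative derives ε (directly, or every symbol in it is nullable)
Nullable: {}


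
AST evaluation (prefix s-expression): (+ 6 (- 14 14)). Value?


Evaluate inner: (- 14 14) = 0
Evaluate root: (+ 6 0) = 6
Result: 6


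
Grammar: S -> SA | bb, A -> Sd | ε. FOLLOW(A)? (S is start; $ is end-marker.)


$ ∈ FOLLOW(S). For each A -> αBβ: add FIRST(β)\{ε} to FOLLOW(B); if β nullable, add FOLLOW(A).
FOLLOW(A) = {$, b, d}


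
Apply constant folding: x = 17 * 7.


17 * 7 = 119 at compile time
Optimized: x = 119


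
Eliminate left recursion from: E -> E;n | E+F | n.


Left-recursive alternatives: E;n, E+F; non-recursive: n
Introduce E': E -> nE', E' -> ;nE' | +FE' | ε


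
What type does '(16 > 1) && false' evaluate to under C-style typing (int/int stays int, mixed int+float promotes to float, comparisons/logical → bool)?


Operand types: bool && bool
Rule: logical operators take bool operands and yield bool
Result type: bool


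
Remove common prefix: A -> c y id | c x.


Common prefix: 'c'
Factored: A -> c A', A' -> y id | x


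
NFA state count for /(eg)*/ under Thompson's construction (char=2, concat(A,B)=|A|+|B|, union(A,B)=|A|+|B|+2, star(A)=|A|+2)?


Syntax tree has 2 char leaf(s), 0 union(s), 1 star(s)
chars contribute 2×2 = 4; each union adds +2; each star adds +2
Total: 4 + 0 + 2 = 6 states


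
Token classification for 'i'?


Pattern: letter/underscore followed by alphanumerics, not a keyword
Type: IDENTIFIER


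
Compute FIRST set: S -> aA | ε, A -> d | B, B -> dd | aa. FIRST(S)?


Per alternative of S: FIRST(aA) = {a}; FIRST(ε) = {ε}
FIRST(S) = {a, ε}


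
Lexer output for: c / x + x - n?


Scan left to right, longest-match per lexeme
Tokens: ID(c), OP(/), ID(x), OP(+), ID(x), OP(-), ID(n)


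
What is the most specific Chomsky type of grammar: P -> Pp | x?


Left-linear: every RHS is a terminal or one nonterminal followed by a terminal
Classification: Type 3 (Regular)


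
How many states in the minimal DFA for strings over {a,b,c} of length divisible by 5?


Track length mod 5: states 0..4, accept at 0
Minimal DFA: 5 states


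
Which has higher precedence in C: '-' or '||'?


'-' is additive (level 9); '||' is logical OR (level 1)
Higher level binds tighter
'-' has higher precedence than '||'


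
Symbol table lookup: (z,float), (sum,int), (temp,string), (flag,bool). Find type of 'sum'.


Lookup 'sum' → type int


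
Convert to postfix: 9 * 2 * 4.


Left to right (same or higher precedence on left)
Postfix: 9 2 * 4 *


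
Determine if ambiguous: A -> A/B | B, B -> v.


precedence layered via separate nonterminal B: deterministic
Unambiguous


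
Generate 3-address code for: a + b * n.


Break into single-operator statements:
t1 = b * n
t2 = a + t1


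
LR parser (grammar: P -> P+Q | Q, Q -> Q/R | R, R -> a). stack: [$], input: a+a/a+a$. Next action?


no handle on stack; shift 'a'
Action: shift


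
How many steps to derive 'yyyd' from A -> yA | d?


Derivation: A => yA => yyA => yyyA => yyyd
Steps: 4


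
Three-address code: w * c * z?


Break into single-operator statements:
t1 = w * c
t2 = t1 * z


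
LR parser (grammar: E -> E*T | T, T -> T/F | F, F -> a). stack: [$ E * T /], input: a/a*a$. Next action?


no handle; shift 'a'
Action: shift


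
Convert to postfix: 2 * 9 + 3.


Left to right (same or higher precedence on left)
Postfix: 2 9 * 3 +


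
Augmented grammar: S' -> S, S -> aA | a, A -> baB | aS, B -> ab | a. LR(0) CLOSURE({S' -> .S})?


Start: S' -> .S
For each item with dot before a nonterminal B, add B -> .γ for every B-production
Closure: [S' -> .S, S -> .aA, S -> .a]


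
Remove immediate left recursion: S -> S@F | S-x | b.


Left-recursive alternatives: S@F, S-x; non-recursive: b
Introduce S': S -> bS', S' -> @FS' | -xS' | ε


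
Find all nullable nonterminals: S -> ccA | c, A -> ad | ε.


A nonterminal is nullable iff some alternative derives ε (directly, or every symbol in it is nullable)
Nullable: {A}


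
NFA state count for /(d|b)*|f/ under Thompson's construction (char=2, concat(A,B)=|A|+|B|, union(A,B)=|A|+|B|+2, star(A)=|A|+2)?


Syntax tree has 3 char leaf(s), 2 union(s), 1 star(s)
chars contribute 3×2 = 6; each union adds +2; each star adds +2
Total: 6 + 4 + 2 = 12 states


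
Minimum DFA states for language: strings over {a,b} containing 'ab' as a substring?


KMP-style automaton: 2 progress states + 1 absorbing accept = 3
Minimal DFA: 3 states


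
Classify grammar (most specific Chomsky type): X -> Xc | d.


Left-linear: every RHS is a terminal or one nonterminal followed by a terminal
Classification: Type 3 (Regular)


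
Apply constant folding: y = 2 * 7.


2 * 7 = 14 at compile time
Optimized: y = 14


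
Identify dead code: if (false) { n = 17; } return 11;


condition is constant false, so the whole block is unreachable
Dead: 'if (false) { n = 17; }'


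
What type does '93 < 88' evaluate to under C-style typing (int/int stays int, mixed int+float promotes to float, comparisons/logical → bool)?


Operand types: int < int
Rule: comparison yields bool
Result type: bool


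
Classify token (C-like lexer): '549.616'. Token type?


Pattern: digits with a decimal point
Type: FLOAT_LITERAL


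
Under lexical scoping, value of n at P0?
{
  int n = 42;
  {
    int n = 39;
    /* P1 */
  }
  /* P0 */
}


n declared in the same block as P0
n = 42


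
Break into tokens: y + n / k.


Scan left to right, longest-match per lexeme
Tokens: ID(y), OP(+), ID(n), OP(/), ID(k)


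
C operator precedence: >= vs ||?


'>=' is relational (level 7); '||' is logical OR (level 1)
Higher level binds tighter
'>=' has higher precedence than '||'


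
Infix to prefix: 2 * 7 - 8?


left-to-right (same/higher precedence on left): tree is (- (* 2 7) 8)
Prefix: - * 2 7 8


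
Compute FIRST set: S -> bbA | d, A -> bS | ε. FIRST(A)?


Per alternative of A: FIRST(bS) = {b}; FIRST(ε) = {ε}
FIRST(A) = {b, ε}


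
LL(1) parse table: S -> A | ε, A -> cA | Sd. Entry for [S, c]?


For [S, c]: 'c' ∈ FIRST(A)
Entry: S -> A


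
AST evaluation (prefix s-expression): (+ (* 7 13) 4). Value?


Evaluate inner: (* 7 13) = 91
Evaluate root: (+ 91 4) = 95
Result: 95


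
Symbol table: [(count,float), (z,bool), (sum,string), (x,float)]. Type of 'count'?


Lookup 'count' → type float


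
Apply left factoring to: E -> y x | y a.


Common prefix: 'y'
Factored: E -> y E', E' -> x | a


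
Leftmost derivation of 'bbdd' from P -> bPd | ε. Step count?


Derivation: P => bPd => bbPdd => bbdd
Steps: 3


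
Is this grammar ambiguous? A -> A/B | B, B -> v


precedence layered via separate nonterminal B: deterministic
Unambiguous


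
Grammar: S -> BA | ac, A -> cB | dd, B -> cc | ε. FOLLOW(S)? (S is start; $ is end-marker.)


$ ∈ FOLLOW(S). For each A -> αBβ: add FIRST(β)\{ε} to FOLLOW(B); if β nullable, add FOLLOW(A).
FOLLOW(S) = {$}


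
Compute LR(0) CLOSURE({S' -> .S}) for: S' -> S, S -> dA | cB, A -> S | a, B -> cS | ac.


Start: S' -> .S
For each item with dot before a nonterminal B, add B -> .γ for every B-production
Closure: [S' -> .S, S -> .dA, S -> .cB]


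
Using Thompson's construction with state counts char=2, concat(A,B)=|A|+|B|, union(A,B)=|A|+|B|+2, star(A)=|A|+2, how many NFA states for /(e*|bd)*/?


Syntax tree has 3 char leaf(s), 1 union(s), 2 star(s)
chars contribute 3×2 = 6; each union adds +2; each star adds +2
Total: 6 + 2 + 4 = 12 states


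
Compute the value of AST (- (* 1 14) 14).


Evaluate inner: (* 1 14) = 14
Evaluate root: (- 14 14) = 0
Result: 0


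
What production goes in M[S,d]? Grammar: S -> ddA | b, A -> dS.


For [S, d]: 'd' ∈ FIRST(ddA)
Entry: S -> ddA


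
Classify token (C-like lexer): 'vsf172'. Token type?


Pattern: letter/underscore followed by alphanumerics, not a keyword
Type: IDENTIFIER


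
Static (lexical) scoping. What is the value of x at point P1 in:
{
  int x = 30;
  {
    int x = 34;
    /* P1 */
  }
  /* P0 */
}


x declared in the same block as P1
x = 34


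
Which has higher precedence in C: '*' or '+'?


'*' is multiplicative (level 10); '+' is additive (level 9)
Higher level binds tighter
'*' has higher precedence than '+'


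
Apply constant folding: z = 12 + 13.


12 + 13 = 25 at compile time
Optimized: z = 25


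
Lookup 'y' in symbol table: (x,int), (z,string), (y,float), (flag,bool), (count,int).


Lookup 'y' → type float


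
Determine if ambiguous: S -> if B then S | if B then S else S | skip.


dangling else: 'if B then if B then skip else skip' parses two ways
Ambiguous


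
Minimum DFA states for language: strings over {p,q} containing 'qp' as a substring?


KMP-style automaton: 2 progress states + 1 absorbing accept = 3
Minimal DFA: 3 states
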